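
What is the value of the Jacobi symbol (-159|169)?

1

Pull out -1: (-159|169) = (-1|169)·(159|169). Since 169 ≡ 1 (mod 4), (-1|169) = +1. Now have (159|169).
169 ≡ 1 (mod 4), so quadratic reciprocity gives (159|169) = (169|159). Reduce: 169 ≡ 10 (mod 159). Now have (10|159).
Factor out 2: 10 = 2·5. Since 159 ≡ 7 (mod 8), (2|159) = +1. Now have (5|159).
5 ≡ 1 (mod 4), so quadratic reciprocity gives (5|159) = (159|5). Reduce: 159 ≡ 4 (mod 5). Now have (4|5).
Factor out 2: 4 = 2^2. Since 5 ≡ 5 (mod 8), (2|5) = -1, and (2|5)^2 = +1. Now have (1|5).
(1|5) = 1. Collecting the sign factors: 1.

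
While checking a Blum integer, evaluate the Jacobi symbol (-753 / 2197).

Reduce the numerator: -753 ≡ 1444 (mod 2197), so (-753 / 2197) = (1444 / 2197).
Factor out 2: 1444 = 2^2·361. Since 2197 ≡ 5 (mod 8), (2 / 2197) = -1, and (2 / 2197)^2 = +1. Now have (361 / 2197).
361 ≡ 1 (mod 4), so quadratic reciprocity gives (361 / 2197) = (2197 / 361). Reduce: 2197 ≡ 31 (mod 361). Now have (31 / 361).
361 ≡ 1 (mod 4), so quadratic reciprocity gives (31 / 361) = (361 / 31). Reduce: 361 ≡ 20 (mod 31). Now have (20 / 31).
Factor out 2: 20 = 2^2·5. Since 31 ≡ 7 (mod 8), (2 / 31) = +1, and (2 / 31)^2 = +1. Now have (5 / 31).
5 ≡ 1 (mod 4), so quadratic reciprocity gives (5 / 31) = (31 / 5). Reduce: 31 ≡ 1 (mod 5). Now have (1 / 5).
(1 / 5) = 1. Collecting the sign factors: 1.

1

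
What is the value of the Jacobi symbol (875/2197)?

(875/2197)
  = (2197/875)    [QR: 2197 ≡ 1 mod 4, sign kept]
  = (447/875)    [2197 ≡ 447 mod 875]
  = -(875/447)    [QR: both ≡ 3 mod 4, sign flips]
  = -(428/447)    [875 ≡ 428 mod 447]
  = -(107/447)    [447 ≡ 7 mod 8 ⇒ (2/447)^2 = +1]
  = (447/107)    [QR: both ≡ 3 mod 4, sign flips]
  = (19/107)    [447 ≡ 19 mod 107]
  = -(107/19)    [QR: both ≡ 3 mod 4, sign flips]
  = -(12/19)    [107 ≡ 12 mod 19]
  = -(3/19)    [19 ≡ 3 mod 8 ⇒ (2/19)^2 = +1]
  = (19/3)    [QR: both ≡ 3 mod 4, sign flips]
  = (1/3)    [19 ≡ 1 mod 3]
  = 1    [(1/3) = 1]

1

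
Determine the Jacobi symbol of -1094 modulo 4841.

-1

(-1094/4841)
  = (3747/4841)    [-1094 ≡ 3747 mod 4841]
  = (4841/3747)    [QR: 4841 ≡ 1 mod 4, sign kept]
  = (1094/3747)    [4841 ≡ 1094 mod 3747]
  = -(547/3747)    [3747 ≡ 3 mod 8 ⇒ (2/3747) = -1]
  = (3747/547)    [QR: both ≡ 3 mod 4, sign flips]
  = (465/547)    [3747 ≡ 465 mod 547]
  = (547/465)    [QR: 465 ≡ 1 mod 4, sign kept]
  = (82/465)    [547 ≡ 82 mod 465]
  = (41/465)    [465 ≡ 1 mod 8 ⇒ (2/465) = +1]
  = (465/41)    [QR: 41 ≡ 1 mod 4, sign kept]
  = (14/41)    [465 ≡ 14 mod 41]
  = (7/41)    [41 ≡ 1 mod 8 ⇒ (2/41) = +1]
  = (41/7)    [QR: 41 ≡ 1 mod 4, sign kept]
  = (6/7)    [41 ≡ 6 mod 7]
  = (3/7)    [7 ≡ 7 mod 8 ⇒ (2/7) = +1]
  = -(7/3)    [QR: both ≡ 3 mod 4, sign flips]
  = -(1/3)    [7 ≡ 1 mod 3]
  = -1    [(1/3) = 1]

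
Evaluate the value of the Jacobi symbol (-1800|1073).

1

(-1800|1073)
  = (346|1073)    [-1800 ≡ 346 mod 1073]
  = (173|1073)    [1073 ≡ 1 mod 8 ⇒ (2|1073) = +1]
  = (1073|173)    [QR: 173 ≡ 1 mod 4, sign kept]
  = (35|173)    [1073 ≡ 35 mod 173]
  = (173|35)    [QR: 173 ≡ 1 mod 4, sign kept]
  = (33|35)    [173 ≡ 33 mod 35]
  = (35|33)    [QR: 33 ≡ 1 mod 4, sign kept]
  = (2|33)    [35 ≡ 2 mod 33]
  = (1|33)    [33 ≡ 1 mod 8 ⇒ (2|33) = +1]
  = 1    [(1|33) = 1]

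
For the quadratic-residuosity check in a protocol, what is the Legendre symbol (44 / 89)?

Factor out 2: 44 = 2^2·11. Since 89 ≡ 1 (mod 8), (2 / 89) = +1, and (2 / 89)^2 = +1. Now have (11 / 89).
89 ≡ 1 (mod 4), so quadratic reciprocity gives (11 / 89) = (89 / 11). Reduce: 89 ≡ 1 (mod 11). Now have (1 / 11).
(1 / 11) = 1. Collecting the sign factors: 1.

1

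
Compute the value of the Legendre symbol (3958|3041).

-1

Reduce the numerator: 3958 ≡ 917 (mod 3041), so (3958|3041) = (917|3041).
917 ≡ 1 (mod 4), so quadratic reciprocity gives (917|3041) = (3041|917). Reduce: 3041 ≡ 290 (mod 917). Now have (290|917).
Factor out 2: 290 = 2·145. Since 917 ≡ 5 (mod 8), (2|917) = -1. Now have -(145|917).
145 ≡ 1 (mod 4), so quadratic reciprocity gives (145|917) = (917|145). Reduce: 917 ≡ 47 (mod 145). Now have -(47|145).
145 ≡ 1 (mod 4), so quadratic reciprocity gives (47|145) = (145|47). Reduce: 145 ≡ 4 (mod 47). Now have -(4|47).
Factor out 2: 4 = 2^2. Since 47 ≡ 7 (mod 8), (2|47) = +1, and (2|47)^2 = +1. Now have -(1|47).
(1|47) = 1. Collecting the sign factors: -1.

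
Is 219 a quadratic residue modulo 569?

569 ≡ 1 (mod 4), so quadratic reciprocity gives (219/569) = (569/219). Reduce: 569 ≡ 131 (mod 219). Now have (131/219).
Both 131 ≡ 3 and 219 ≡ 3 (mod 4), so reciprocity gives (131/219) = -(219/131). Reduce: 219 ≡ 88 (mod 131). Now have -(88/131).
Factor out 2: 88 = 2^3·11. Since 131 ≡ 3 (mod 8), (2/131) = -1, and (2/131)^3 = -1. Now have (11/131).
Both 11 ≡ 3 and 131 ≡ 3 (mod 4), so reciprocity gives (11/131) = -(131/11). Reduce: 131 ≡ 10 (mod 11). Now have -(10/11).
Factor out 2: 10 = 2·5. Since 11 ≡ 3 (mod 8), (2/11) = -1. Now have (5/11).
5 ≡ 1 (mod 4), so quadratic reciprocity gives (5/11) = (11/5). Reduce: 11 ≡ 1 (mod 5). Now have (1/5).
(1/5) = 1. Collecting the sign factors: 1.
(219/569) = 1, and 569 is prime, so 219 is a quadratic residue mod 569.

yes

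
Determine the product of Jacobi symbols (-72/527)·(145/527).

By multiplicativity, (-72·145/527) = (-72/527)·(145/527).
First factor (-72/527):
Reduce the numerator: -72 ≡ 455 (mod 527), so (-72/527) = (455/527).
Both 455 ≡ 3 and 527 ≡ 3 (mod 4), so reciprocity gives (455/527) = -(527/455). Reduce: 527 ≡ 72 (mod 455). Now have -(72/455).
Factor out 2: 72 = 2^3·9. Since 455 ≡ 7 (mod 8), (2/455) = +1, and (2/455)^3 = +1. Now have -(9/455).
9 ≡ 1 (mod 4), so quadratic reciprocity gives (9/455) = (455/9). Reduce: 455 ≡ 5 (mod 9). Now have -(5/9).
5 ≡ 1 (mod 4), so quadratic reciprocity gives (5/9) = (9/5). Reduce: 9 ≡ 4 (mod 5). Now have -(4/5).
Factor out 2: 4 = 2^2. Since 5 ≡ 5 (mod 8), (2/5) = -1, and (2/5)^2 = +1. Now have -(1/5).
(1/5) = 1. Collecting the sign factors: -1.
Second factor (145/527):
145 ≡ 1 (mod 4), so quadratic reciprocity gives (145/527) = (527/145). Reduce: 527 ≡ 92 (mod 145). Now have (92/145).
Factor out 2: 92 = 2^2·23. Since 145 ≡ 1 (mod 8), (2/145) = +1, and (2/145)^2 = +1. Now have (23/145).
145 ≡ 1 (mod 4), so quadratic reciprocity gives (23/145) = (145/23). Reduce: 145 ≡ 7 (mod 23). Now have (7/23).
Both 7 ≡ 3 and 23 ≡ 3 (mod 4), so reciprocity gives (7/23) = -(23/7). Reduce: 23 ≡ 2 (mod 7). Now have -(2/7).
Factor out 2: 2 = 2. Since 7 ≡ 7 (mod 8), (2/7) = +1. Now have -(1/7).
(1/7) = 1. Collecting the sign factors: -1.
Product: (-1)·(-1) = 1.

1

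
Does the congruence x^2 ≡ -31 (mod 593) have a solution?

(-31|593)
  = (31|593)    [593 ≡ 1 mod 4 ⇒ (-1|593) = +1]
  = (593|31)    [QR: 593 ≡ 1 mod 4, sign kept]
  = (4|31)    [593 ≡ 4 mod 31]
  = (1|31)    [31 ≡ 7 mod 8 ⇒ (2|31)^2 = +1]
  = 1    [(1|31) = 1]
The Legendre symbol is 1, so x^2 ≡ -31 (mod 593) has solution.

yes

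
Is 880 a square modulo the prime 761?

Reduce the numerator: 880 ≡ 119 (mod 761), so (880|761) = (119|761).
761 ≡ 1 (mod 4), so quadratic reciprocity gives (119|761) = (761|119). Reduce: 761 ≡ 47 (mod 119). Now have (47|119).
Both 47 ≡ 3 and 119 ≡ 3 (mod 4), so reciprocity gives (47|119) = -(119|47). Reduce: 119 ≡ 25 (mod 47). Now have -(25|47).
25 ≡ 1 (mod 4), so quadratic reciprocity gives (25|47) = (47|25). Reduce: 47 ≡ 22 (mod 25). Now have -(22|25).
Factor out 2: 22 = 2·11. Since 25 ≡ 1 (mod 8), (2|25) = +1. Now have -(11|25).
25 ≡ 1 (mod 4), so quadratic reciprocity gives (11|25) = (25|11). Reduce: 25 ≡ 3 (mod 11). Now have -(3|11).
Both 3 ≡ 3 and 11 ≡ 3 (mod 4), so reciprocity gives (3|11) = -(11|3). Reduce: 11 ≡ 2 (mod 3). Now have (2|3).
Factor out 2: 2 = 2. Since 3 ≡ 3 (mod 8), (2|3) = -1. Now have -(1|3).
(1|3) = 1. Collecting the sign factors: -1.
The Legendre symbol is -1, so x^2 ≡ 880 (mod 761) has no solution.

no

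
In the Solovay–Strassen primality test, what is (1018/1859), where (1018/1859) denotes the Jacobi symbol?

(1018/1859)
  = -(509/1859)    [1859 ≡ 3 mod 8 ⇒ (2/1859) = -1]
  = -(1859/509)    [QR: 509 ≡ 1 mod 4, sign kept]
  = -(332/509)    [1859 ≡ 332 mod 509]
  = -(83/509)    [509 ≡ 5 mod 8 ⇒ (2/509)^2 = +1]
  = -(509/83)    [QR: 509 ≡ 1 mod 4, sign kept]
  = -(11/83)    [509 ≡ 11 mod 83]
  = (83/11)    [QR: both ≡ 3 mod 4, sign flips]
  = (6/11)    [83 ≡ 6 mod 11]
  = -(3/11)    [11 ≡ 3 mod 8 ⇒ (2/11) = -1]
  = (11/3)    [QR: both ≡ 3 mod 4, sign flips]
  = (2/3)    [11 ≡ 2 mod 3]
  = -(1/3)    [3 ≡ 3 mod 8 ⇒ (2/3) = -1]
  = -1    [(1/3) = 1]

-1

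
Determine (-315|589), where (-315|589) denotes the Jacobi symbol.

(-315|589)
  = (274|589)    [-315 ≡ 274 mod 589]
  = -(137|589)    [589 ≡ 5 mod 8 ⇒ (2|589) = -1]
  = -(589|137)    [QR: 137 ≡ 1 mod 4, sign kept]
  = -(41|137)    [589 ≡ 41 mod 137]
  = -(137|41)    [QR: 41 ≡ 1 mod 4, sign kept]
  = -(14|41)    [137 ≡ 14 mod 41]
  = -(7|41)    [41 ≡ 1 mod 8 ⇒ (2|41) = +1]
  = -(41|7)    [QR: 41 ≡ 1 mod 4, sign kept]
  = -(6|7)    [41 ≡ 6 mod 7]
  = -(3|7)    [7 ≡ 7 mod 8 ⇒ (2|7) = +1]
  = (7|3)    [QR: both ≡ 3 mod 4, sign flips]
  = (1|3)    [7 ≡ 1 mod 3]
  = 1    [(1|3) = 1]

1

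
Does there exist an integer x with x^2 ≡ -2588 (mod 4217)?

no

Reduce the numerator: -2588 ≡ 1629 (mod 4217), so (-2588|4217) = (1629|4217).
1629 ≡ 1 (mod 4), so quadratic reciprocity gives (1629|4217) = (4217|1629). Reduce: 4217 ≡ 959 (mod 1629). Now have (959|1629).
1629 ≡ 1 (mod 4), so quadratic reciprocity gives (959|1629) = (1629|959). Reduce: 1629 ≡ 670 (mod 959). Now have (670|959).
Factor out 2: 670 = 2·335. Since 959 ≡ 7 (mod 8), (2|959) = +1. Now have (335|959).
Both 335 ≡ 3 and 959 ≡ 3 (mod 4), so reciprocity gives (335|959) = -(959|335). Reduce: 959 ≡ 289 (mod 335). Now have -(289|335).
289 ≡ 1 (mod 4), so quadratic reciprocity gives (289|335) = (335|289). Reduce: 335 ≡ 46 (mod 289). Now have -(46|289).
Factor out 2: 46 = 2·23. Since 289 ≡ 1 (mod 8), (2|289) = +1. Now have -(23|289).
289 ≡ 1 (mod 4), so quadratic reciprocity gives (23|289) = (289|23). Reduce: 289 ≡ 13 (mod 23). Now have -(13|23).
13 ≡ 1 (mod 4), so quadratic reciprocity gives (13|23) = (23|13). Reduce: 23 ≡ 10 (mod 13). Now have -(10|13).
Factor out 2: 10 = 2·5. Since 13 ≡ 5 (mod 8), (2|13) = -1. Now have (5|13).
5 ≡ 1 (mod 4), so quadratic reciprocity gives (5|13) = (13|5). Reduce: 13 ≡ 3 (mod 5). Now have (3|5).
5 ≡ 1 (mod 4), so quadratic reciprocity gives (3|5) = (5|3). Reduce: 5 ≡ 2 (mod 3). Now have (2|3).
Factor out 2: 2 = 2. Since 3 ≡ 3 (mod 8), (2|3) = -1. Now have -(1|3).
(1|3) = 1. Collecting the sign factors: -1.
The Legendre symbol is -1, so x^2 ≡ -2588 (mod 4217) has no solution.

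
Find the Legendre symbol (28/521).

-1

Factor out 2: 28 = 2^2·7. Since 521 ≡ 1 (mod 8), (2/521) = +1, and (2/521)^2 = +1. Now have (7/521).
521 ≡ 1 (mod 4), so quadratic reciprocity gives (7/521) = (521/7). Reduce: 521 ≡ 3 (mod 7). Now have (3/7).
Both 3 ≡ 3 and 7 ≡ 3 (mod 4), so reciprocity gives (3/7) = -(7/3). Reduce: 7 ≡ 1 (mod 3). Now have -(1/3).
(1/3) = 1. Collecting the sign factors: -1.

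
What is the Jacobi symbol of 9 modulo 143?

9 ≡ 1 (mod 4), so quadratic reciprocity gives (9 / 143) = (143 / 9). Reduce: 143 ≡ 8 (mod 9). Now have (8 / 9).
Factor out 2: 8 = 2^3. Since 9 ≡ 1 (mod 8), (2 / 9) = +1, and (2 / 9)^3 = +1. Now have (1 / 9).
(1 / 9) = 1. Collecting the sign factors: 1.

1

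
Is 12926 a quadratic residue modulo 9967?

no

(12926/9967)
  = (2959/9967)    [12926 ≡ 2959 mod 9967]
  = -(9967/2959)    [QR: both ≡ 3 mod 4, sign flips]
  = -(1090/2959)    [9967 ≡ 1090 mod 2959]
  = -(545/2959)    [2959 ≡ 7 mod 8 ⇒ (2/2959) = +1]
  = -(2959/545)    [QR: 545 ≡ 1 mod 4, sign kept]
  = -(234/545)    [2959 ≡ 234 mod 545]
  = -(117/545)    [545 ≡ 1 mod 8 ⇒ (2/545) = +1]
  = -(545/117)    [QR: 117 ≡ 1 mod 4, sign kept]
  = -(77/117)    [545 ≡ 77 mod 117]
  = -(117/77)    [QR: 77 ≡ 1 mod 4, sign kept]
  = -(40/77)    [117 ≡ 40 mod 77]
  = (5/77)    [77 ≡ 5 mod 8 ⇒ (2/77)^3 = -1]
  = (77/5)    [QR: 5 ≡ 1 mod 4, sign kept]
  = (2/5)    [77 ≡ 2 mod 5]
  = -(1/5)    [5 ≡ 5 mod 8 ⇒ (2/5) = -1]
  = -1    [(1/5) = 1]
(12926/9967) = -1, and 9967 is prime, so 12926 is not a quadratic residue mod 9967.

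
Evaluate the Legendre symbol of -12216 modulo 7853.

-1

Pull out -1: (-12216/7853) = (-1/7853)·(12216/7853). Since 7853 ≡ 1 (mod 4), (-1/7853) = +1. Now have (12216/7853).
Reduce the numerator: 12216 ≡ 4363 (mod 7853), so (12216/7853) = (4363/7853).
7853 ≡ 1 (mod 4), so quadratic reciprocity gives (4363/7853) = (7853/4363). Reduce: 7853 ≡ 3490 (mod 4363). Now have (3490/4363).
Factor out 2: 3490 = 2·1745. Since 4363 ≡ 3 (mod 8), (2/4363) = -1. Now have -(1745/4363).
1745 ≡ 1 (mod 4), so quadratic reciprocity gives (1745/4363) = (4363/1745). Reduce: 4363 ≡ 873 (mod 1745). Now have -(873/1745).
873 ≡ 1 (mod 4), so quadratic reciprocity gives (873/1745) = (1745/873). Reduce: 1745 ≡ 872 (mod 873). Now have -(872/873).
Factor out 2: 872 = 2^3·109. Since 873 ≡ 1 (mod 8), (2/873) = +1, and (2/873)^3 = +1. Now have -(109/873).
109 ≡ 1 (mod 4), so quadratic reciprocity gives (109/873) = (873/109). Reduce: 873 ≡ 1 (mod 109). Now have -(1/109).
(1/109) = 1. Collecting the sign factors: -1.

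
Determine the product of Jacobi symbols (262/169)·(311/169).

1

By multiplicativity, (262·311/169) = (262/169)·(311/169).
First factor (262/169):
Reduce the numerator: 262 ≡ 93 (mod 169), so (262/169) = (93/169).
93 ≡ 1 (mod 4), so quadratic reciprocity gives (93/169) = (169/93). Reduce: 169 ≡ 76 (mod 93). Now have (76/93).
Factor out 2: 76 = 2^2·19. Since 93 ≡ 5 (mod 8), (2/93) = -1, and (2/93)^2 = +1. Now have (19/93).
93 ≡ 1 (mod 4), so quadratic reciprocity gives (19/93) = (93/19). Reduce: 93 ≡ 17 (mod 19). Now have (17/19).
17 ≡ 1 (mod 4), so quadratic reciprocity gives (17/19) = (19/17). Reduce: 19 ≡ 2 (mod 17). Now have (2/17).
Factor out 2: 2 = 2. Since 17 ≡ 1 (mod 8), (2/17) = +1. Now have (1/17).
(1/17) = 1. Collecting the sign factors: 1.
Second factor (311/169):
Reduce the numerator: 311 ≡ 142 (mod 169), so (311/169) = (142/169).
Factor out 2: 142 = 2·71. Since 169 ≡ 1 (mod 8), (2/169) = +1. Now have (71/169).
169 ≡ 1 (mod 4), so quadratic reciprocity gives (71/169) = (169/71). Reduce: 169 ≡ 27 (mod 71). Now have (27/71).
Both 27 ≡ 3 and 71 ≡ 3 (mod 4), so reciprocity gives (27/71) = -(71/27). Reduce: 71 ≡ 17 (mod 27). Now have -(17/27).
17 ≡ 1 (mod 4), so quadratic reciprocity gives (17/27) = (27/17). Reduce: 27 ≡ 10 (mod 17). Now have -(10/17).
Factor out 2: 10 = 2·5. Since 17 ≡ 1 (mod 8), (2/17) = +1. Now have -(5/17).
5 ≡ 1 (mod 4), so quadratic reciprocity gives (5/17) = (17/5). Reduce: 17 ≡ 2 (mod 5). Now have -(2/5).
Factor out 2: 2 = 2. Since 5 ≡ 5 (mod 8), (2/5) = -1. Now have (1/5).
(1/5) = 1. Collecting the sign factors: 1.
Product: (1)·(1) = 1.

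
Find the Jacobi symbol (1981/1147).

-1

(1981/1147)
  = (834/1147)    [1981 ≡ 834 mod 1147]
  = -(417/1147)    [1147 ≡ 3 mod 8 ⇒ (2/1147) = -1]
  = -(1147/417)    [QR: 417 ≡ 1 mod 4, sign kept]
  = -(313/417)    [1147 ≡ 313 mod 417]
  = -(417/313)    [QR: 313 ≡ 1 mod 4, sign kept]
  = -(104/313)    [417 ≡ 104 mod 313]
  = -(13/313)    [313 ≡ 1 mod 8 ⇒ (2/313)^3 = +1]
  = -(313/13)    [QR: 13 ≡ 1 mod 4, sign kept]
  = -(1/13)    [313 ≡ 1 mod 13]
  = -1    [(1/13) = 1]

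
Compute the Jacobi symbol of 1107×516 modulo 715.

By multiplicativity, (1107·516/715) = (1107/715)·(516/715).
First factor (1107/715):
Reduce the numerator: 1107 ≡ 392 (mod 715), so (1107/715) = (392/715).
Factor out 2: 392 = 2^3·49. Since 715 ≡ 3 (mod 8), (2/715) = -1, and (2/715)^3 = -1. Now have -(49/715).
49 ≡ 1 (mod 4), so quadratic reciprocity gives (49/715) = (715/49). Reduce: 715 ≡ 29 (mod 49). Now have -(29/49).
29 ≡ 1 (mod 4), so quadratic reciprocity gives (29/49) = (49/29). Reduce: 49 ≡ 20 (mod 29). Now have -(20/29).
Factor out 2: 20 = 2^2·5. Since 29 ≡ 5 (mod 8), (2/29) = -1, and (2/29)^2 = +1. Now have -(5/29).
5 ≡ 1 (mod 4), so quadratic reciprocity gives (5/29) = (29/5). Reduce: 29 ≡ 4 (mod 5). Now have -(4/5).
Factor out 2: 4 = 2^2. Since 5 ≡ 5 (mod 8), (2/5) = -1, and (2/5)^2 = +1. Now have -(1/5).
(1/5) = 1. Collecting the sign factors: -1.
Second factor (516/715):
Factor out 2: 516 = 2^2·129. Since 715 ≡ 3 (mod 8), (2/715) = -1, and (2/715)^2 = +1. Now have (129/715).
129 ≡ 1 (mod 4), so quadratic reciprocity gives (129/715) = (715/129). Reduce: 715 ≡ 70 (mod 129). Now have (70/129).
Factor out 2: 70 = 2·35. Since 129 ≡ 1 (mod 8), (2/129) = +1. Now have (35/129).
129 ≡ 1 (mod 4), so quadratic reciprocity gives (35/129) = (129/35). Reduce: 129 ≡ 24 (mod 35). Now have (24/35).
Factor out 2: 24 = 2^3·3. Since 35 ≡ 3 (mod 8), (2/35) = -1, and (2/35)^3 = -1. Now have -(3/35).
Both 3 ≡ 3 and 35 ≡ 3 (mod 4), so reciprocity gives (3/35) = -(35/3). Reduce: 35 ≡ 2 (mod 3). Now have (2/3).
Factor out 2: 2 = 2. Since 3 ≡ 3 (mod 8), (2/3) = -1. Now have -(1/3).
(1/3) = 1. Collecting the sign factors: -1.
Product: (-1)·(-1) = 1.

1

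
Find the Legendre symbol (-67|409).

-1

(-67|409)
  = (342|409)    [-67 ≡ 342 mod 409]
  = (171|409)    [409 ≡ 1 mod 8 ⇒ (2|409) = +1]
  = (409|171)    [QR: 409 ≡ 1 mod 4, sign kept]
  = (67|171)    [409 ≡ 67 mod 171]
  = -(171|67)    [QR: both ≡ 3 mod 4, sign flips]
  = -(37|67)    [171 ≡ 37 mod 67]
  = -(67|37)    [QR: 37 ≡ 1 mod 4, sign kept]
  = -(30|37)    [67 ≡ 30 mod 37]
  = (15|37)    [37 ≡ 5 mod 8 ⇒ (2|37) = -1]
  = (37|15)    [QR: 37 ≡ 1 mod 4, sign kept]
  = (7|15)    [37 ≡ 7 mod 15]
  = -(15|7)    [QR: both ≡ 3 mod 4, sign flips]
  = -(1|7)    [15 ≡ 1 mod 7]
  = -1    [(1|7) = 1]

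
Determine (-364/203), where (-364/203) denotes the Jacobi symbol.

Reduce the numerator: -364 ≡ 42 (mod 203), so (-364/203) = (42/203).
Factor out 2: 42 = 2·21. Since 203 ≡ 3 (mod 8), (2/203) = -1. Now have -(21/203).
21 ≡ 1 (mod 4), so quadratic reciprocity gives (21/203) = (203/21). Reduce: 203 ≡ 14 (mod 21). Now have -(14/21).
Factor out 2: 14 = 2·7. Since 21 ≡ 5 (mod 8), (2/21) = -1. Now have (7/21).
21 ≡ 1 (mod 4), so quadratic reciprocity gives (7/21) = (21/7). Reduce: 21 ≡ 0 (mod 7). Now have (0/7).
The numerator is now 0 with denominator 7 > 1: the symbol is 0.

0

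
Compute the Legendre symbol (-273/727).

Pull out -1: (-273/727) = (-1/727)·(273/727). Since 727 ≡ 3 (mod 4), (-1/727) = -1. Now have -(273/727).
273 ≡ 1 (mod 4), so quadratic reciprocity gives (273/727) = (727/273). Reduce: 727 ≡ 181 (mod 273). Now have -(181/273).
181 ≡ 1 (mod 4), so quadratic reciprocity gives (181/273) = (273/181). Reduce: 273 ≡ 92 (mod 181). Now have -(92/181).
Factor out 2: 92 = 2^2·23. Since 181 ≡ 5 (mod 8), (2/181) = -1, and (2/181)^2 = +1. Now have -(23/181).
181 ≡ 1 (mod 4), so quadratic reciprocity gives (23/181) = (181/23). Reduce: 181 ≡ 20 (mod 23). Now have -(20/23).
Factor out 2: 20 = 2^2·5. Since 23 ≡ 7 (mod 8), (2/23) = +1, and (2/23)^2 = +1. Now have -(5/23).
5 ≡ 1 (mod 4), so quadratic reciprocity gives (5/23) = (23/5). Reduce: 23 ≡ 3 (mod 5). Now have -(3/5).
5 ≡ 1 (mod 4), so quadratic reciprocity gives (3/5) = (5/3). Reduce: 5 ≡ 2 (mod 3). Now have -(2/3).
Factor out 2: 2 = 2. Since 3 ≡ 3 (mod 8), (2/3) = -1. Now have (1/3).
(1/3) = 1. Collecting the sign factors: 1.

1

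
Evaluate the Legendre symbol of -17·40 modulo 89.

1

By multiplicativity, (-17·40/89) = (-17/89)·(40/89).
First factor (-17/89):
(-17/89)
  = (72/89)    [-17 ≡ 72 mod 89]
  = (9/89)    [89 ≡ 1 mod 8 ⇒ (2/89)^3 = +1]
  = (89/9)    [QR: 9 ≡ 1 mod 4, sign kept]
  = (8/9)    [89 ≡ 8 mod 9]
  = (1/9)    [9 ≡ 1 mod 8 ⇒ (2/9)^3 = +1]
  = 1    [(1/9) = 1]
Second factor (40/89):
(40/89)
  = (5/89)    [89 ≡ 1 mod 8 ⇒ (2/89)^3 = +1]
  = (89/5)    [QR: 5 ≡ 1 mod 4, sign kept]
  = (4/5)    [89 ≡ 4 mod 5]
  = (1/5)    [5 ≡ 5 mod 8 ⇒ (2/5)^2 = +1]
  = 1    [(1/5) = 1]
Product: (1)·(1) = 1.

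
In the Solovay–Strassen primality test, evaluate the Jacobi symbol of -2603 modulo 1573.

Reduce the numerator: -2603 ≡ 543 (mod 1573), so (-2603/1573) = (543/1573).
1573 ≡ 1 (mod 4), so quadratic reciprocity gives (543/1573) = (1573/543). Reduce: 1573 ≡ 487 (mod 543). Now have (487/543).
Both 487 ≡ 3 and 543 ≡ 3 (mod 4), so reciprocity gives (487/543) = -(543/487). Reduce: 543 ≡ 56 (mod 487). Now have -(56/487).
Factor out 2: 56 = 2^3·7. Since 487 ≡ 7 (mod 8), (2/487) = +1, and (2/487)^3 = +1. Now have -(7/487).
Both 7 ≡ 3 and 487 ≡ 3 (mod 4), so reciprocity gives (7/487) = -(487/7). Reduce: 487 ≡ 4 (mod 7). Now have (4/7).
Factor out 2: 4 = 2^2. Since 7 ≡ 7 (mod 8), (2/7) = +1, and (2/7)^2 = +1. Now have (1/7).
(1/7) = 1. Collecting the sign factors: 1.

1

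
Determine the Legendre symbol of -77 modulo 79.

Pull out -1: (-77/79) = (-1/79)·(77/79). Since 79 ≡ 3 (mod 4), (-1/79) = -1. Now have -(77/79).
77 ≡ 1 (mod 4), so quadratic reciprocity gives (77/79) = (79/77). Reduce: 79 ≡ 2 (mod 77). Now have -(2/77).
Factor out 2: 2 = 2. Since 77 ≡ 5 (mod 8), (2/77) = -1. Now have (1/77).
(1/77) = 1. Collecting the sign factors: 1.

1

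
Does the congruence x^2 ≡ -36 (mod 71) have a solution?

no

(-36/71)
  = (35/71)    [-36 ≡ 35 mod 71]
  = -(71/35)    [QR: both ≡ 3 mod 4, sign flips]
  = -(1/35)    [71 ≡ 1 mod 35]
  = -1    [(1/35) = 1]
(-36/71) = -1, and 71 is prime, so -36 is not a quadratic residue mod 71.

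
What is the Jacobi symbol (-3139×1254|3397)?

By multiplicativity, (-3139·1254|3397) = (-3139|3397)·(1254|3397).
First factor (-3139|3397):
(-3139|3397)
  = (258|3397)    [-3139 ≡ 258 mod 3397]
  = -(129|3397)    [3397 ≡ 5 mod 8 ⇒ (2|3397) = -1]
  = -(3397|129)    [QR: 129 ≡ 1 mod 4, sign kept]
  = -(43|129)    [3397 ≡ 43 mod 129]
  = -(129|43)    [QR: 129 ≡ 1 mod 4, sign kept]
  = -(0|43)    [129 ≡ 0 mod 43]
  = 0    [numerator 0, gcd > 1]
Second factor (1254|3397):
(1254|3397)
  = -(627|3397)    [3397 ≡ 5 mod 8 ⇒ (2|3397) = -1]
  = -(3397|627)    [QR: 3397 ≡ 1 mod 4, sign kept]
  = -(262|627)    [3397 ≡ 262 mod 627]
  = (131|627)    [627 ≡ 3 mod 8 ⇒ (2|627) = -1]
  = -(627|131)    [QR: both ≡ 3 mod 4, sign flips]
  = -(103|131)    [627 ≡ 103 mod 131]
  = (131|103)    [QR: both ≡ 3 mod 4, sign flips]
  = (28|103)    [131 ≡ 28 mod 103]
  = (7|103)    [103 ≡ 7 mod 8 ⇒ (2|103)^2 = +1]
  = -(103|7)    [QR: both ≡ 3 mod 4, sign flips]
  = -(5|7)    [103 ≡ 5 mod 7]
  = -(7|5)    [QR: 5 ≡ 1 mod 4, sign kept]
  = -(2|5)    [7 ≡ 2 mod 5]
  = (1|5)    [5 ≡ 5 mod 8 ⇒ (2|5) = -1]
  = 1    [(1|5) = 1]
Product: (0)·(1) = 0.

0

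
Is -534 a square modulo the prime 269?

yes

(-534/269)
  = (534/269)    [269 ≡ 1 mod 4 ⇒ (-1/269) = +1]
  = (265/269)    [534 ≡ 265 mod 269]
  = (269/265)    [QR: 265 ≡ 1 mod 4, sign kept]
  = (4/265)    [269 ≡ 4 mod 265]
  = (1/265)    [265 ≡ 1 mod 8 ⇒ (2/265)^2 = +1]
  = 1    [(1/265) = 1]
The Legendre symbol is 1, so x^2 ≡ -534 (mod 269) has solution.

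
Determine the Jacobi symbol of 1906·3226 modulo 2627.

1

By multiplicativity, (1906·3226 / 2627) = (1906 / 2627)·(3226 / 2627).
First factor (1906 / 2627):
Factor out 2: 1906 = 2·953. Since 2627 ≡ 3 (mod 8), (2 / 2627) = -1. Now have -(953 / 2627).
953 ≡ 1 (mod 4), so quadratic reciprocity gives (953 / 2627) = (2627 / 953). Reduce: 2627 ≡ 721 (mod 953). Now have -(721 / 953).
721 ≡ 1 (mod 4), so quadratic reciprocity gives (721 / 953) = (953 / 721). Reduce: 953 ≡ 232 (mod 721). Now have -(232 / 721).
Factor out 2: 232 = 2^3·29. Since 721 ≡ 1 (mod 8), (2 / 721) = +1, and (2 / 721)^3 = +1. Now have -(29 / 721).
29 ≡ 1 (mod 4), so quadratic reciprocity gives (29 / 721) = (721 / 29). Reduce: 721 ≡ 25 (mod 29). Now have -(25 / 29).
25 ≡ 1 (mod 4), so quadratic reciprocity gives (25 / 29) = (29 / 25). Reduce: 29 ≡ 4 (mod 25). Now have -(4 / 25).
Factor out 2: 4 = 2^2. Since 25 ≡ 1 (mod 8), (2 / 25) = +1, and (2 / 25)^2 = +1. Now have -(1 / 25).
(1 / 25) = 1. Collecting the sign factors: -1.
Second factor (3226 / 2627):
Reduce the numerator: 3226 ≡ 599 (mod 2627), so (3226 / 2627) = (599 / 2627).
Both 599 ≡ 3 and 2627 ≡ 3 (mod 4), so reciprocity gives (599 / 2627) = -(2627 / 599). Reduce: 2627 ≡ 231 (mod 599). Now have -(231 / 599).
Both 231 ≡ 3 and 599 ≡ 3 (mod 4), so reciprocity gives (231 / 599) = -(599 / 231). Reduce: 599 ≡ 137 (mod 231). Now have (137 / 231).
137 ≡ 1 (mod 4), so quadratic reciprocity gives (137 / 231) = (231 / 137). Reduce: 231 ≡ 94 (mod 137). Now have (94 / 137).
Factor out 2: 94 = 2·47. Since 137 ≡ 1 (mod 8), (2 / 137) = +1. Now have (47 / 137).
137 ≡ 1 (mod 4), so quadratic reciprocity gives (47 / 137) = (137 / 47). Reduce: 137 ≡ 43 (mod 47). Now have (43 / 47).
Both 43 ≡ 3 and 47 ≡ 3 (mod 4), so reciprocity gives (43 / 47) = -(47 / 43). Reduce: 47 ≡ 4 (mod 43). Now have -(4 / 43).
Factor out 2: 4 = 2^2. Since 43 ≡ 3 (mod 8), (2 / 43) = -1, and (2 / 43)^2 = +1. Now have -(1 / 43).
(1 / 43) = 1. Collecting the sign factors: -1.
Product: (-1)·(-1) = 1.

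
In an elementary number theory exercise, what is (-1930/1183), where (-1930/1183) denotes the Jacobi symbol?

Reduce the numerator: -1930 ≡ 436 (mod 1183), so (-1930/1183) = (436/1183).
Factor out 2: 436 = 2^2·109. Since 1183 ≡ 7 (mod 8), (2/1183) = +1, and (2/1183)^2 = +1. Now have (109/1183).
109 ≡ 1 (mod 4), so quadratic reciprocity gives (109/1183) = (1183/109). Reduce: 1183 ≡ 93 (mod 109). Now have (93/109).
93 ≡ 1 (mod 4), so quadratic reciprocity gives (93/109) = (109/93). Reduce: 109 ≡ 16 (mod 93). Now have (16/93).
Factor out 2: 16 = 2^4. Since 93 ≡ 5 (mod 8), (2/93) = -1, and (2/93)^4 = +1. Now have (1/93).
(1/93) = 1. Collecting the sign factors: 1.

1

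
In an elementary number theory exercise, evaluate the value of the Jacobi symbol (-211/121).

Reduce the numerator: -211 ≡ 31 (mod 121), so (-211/121) = (31/121).
121 ≡ 1 (mod 4), so quadratic reciprocity gives (31/121) = (121/31). Reduce: 121 ≡ 28 (mod 31). Now have (28/31).
Factor out 2: 28 = 2^2·7. Since 31 ≡ 7 (mod 8), (2/31) = +1, and (2/31)^2 = +1. Now have (7/31).
Both 7 ≡ 3 and 31 ≡ 3 (mod 4), so reciprocity gives (7/31) = -(31/7). Reduce: 31 ≡ 3 (mod 7). Now have -(3/7).
Both 3 ≡ 3 and 7 ≡ 3 (mod 4), so reciprocity gives (3/7) = -(7/3). Reduce: 7 ≡ 1 (mod 3). Now have (1/3).
(1/3) = 1. Collecting the sign factors: 1.

1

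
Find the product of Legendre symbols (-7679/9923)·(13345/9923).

By multiplicativity, (-7679·13345/9923) = (-7679/9923)·(13345/9923).
First factor (-7679/9923):
(-7679/9923)
  = -(7679/9923)    [9923 ≡ 3 mod 4 ⇒ (-1/9923) = -1]
  = (9923/7679)    [QR: both ≡ 3 mod 4, sign flips]
  = (2244/7679)    [9923 ≡ 2244 mod 7679]
  = (561/7679)    [7679 ≡ 7 mod 8 ⇒ (2/7679)^2 = +1]
  = (7679/561)    [QR: 561 ≡ 1 mod 4, sign kept]
  = (386/561)    [7679 ≡ 386 mod 561]
  = (193/561)    [561 ≡ 1 mod 8 ⇒ (2/561) = +1]
  = (561/193)    [QR: 193 ≡ 1 mod 4, sign kept]
  = (175/193)    [561 ≡ 175 mod 193]
  = (193/175)    [QR: 193 ≡ 1 mod 4, sign kept]
  = (18/175)    [193 ≡ 18 mod 175]
  = (9/175)    [175 ≡ 7 mod 8 ⇒ (2/175) = +1]
  = (175/9)    [QR: 9 ≡ 1 mod 4, sign kept]
  = (4/9)    [175 ≡ 4 mod 9]
  = (1/9)    [9 ≡ 1 mod 8 ⇒ (2/9)^2 = +1]
  = 1    [(1/9) = 1]
Second factor (13345/9923):
(13345/9923)
  = (3422/9923)    [13345 ≡ 3422 mod 9923]
  = -(1711/9923)    [9923 ≡ 3 mod 8 ⇒ (2/9923) = -1]
  = (9923/1711)    [QR: both ≡ 3 mod 4, sign flips]
  = (1368/1711)    [9923 ≡ 1368 mod 1711]
  = (171/1711)    [1711 ≡ 7 mod 8 ⇒ (2/1711)^3 = +1]
  = -(1711/171)    [QR: both ≡ 3 mod 4, sign flips]
  = -(1/171)    [1711 ≡ 1 mod 171]
  = -1    [(1/171) = 1]
Product: (1)·(-1) = -1.

-1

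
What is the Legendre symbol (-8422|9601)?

Reduce the numerator: -8422 ≡ 1179 (mod 9601), so (-8422|9601) = (1179|9601).
9601 ≡ 1 (mod 4), so quadratic reciprocity gives (1179|9601) = (9601|1179). Reduce: 9601 ≡ 169 (mod 1179). Now have (169|1179).
169 ≡ 1 (mod 4), so quadratic reciprocity gives (169|1179) = (1179|169). Reduce: 1179 ≡ 165 (mod 169). Now have (165|169).
165 ≡ 1 (mod 4), so quadratic reciprocity gives (165|169) = (169|165). Reduce: 169 ≡ 4 (mod 165). Now have (4|165).
Factor out 2: 4 = 2^2. Since 165 ≡ 5 (mod 8), (2|165) = -1, and (2|165)^2 = +1. Now have (1|165).
(1|165) = 1. Collecting the sign factors: 1.

1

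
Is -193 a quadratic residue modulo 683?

yes

(-193|683)
  = -(193|683)    [683 ≡ 3 mod 4 ⇒ (-1|683) = -1]
  = -(683|193)    [QR: 193 ≡ 1 mod 4, sign kept]
  = -(104|193)    [683 ≡ 104 mod 193]
  = -(13|193)    [193 ≡ 1 mod 8 ⇒ (2|193)^3 = +1]
  = -(193|13)    [QR: 13 ≡ 1 mod 4, sign kept]
  = -(11|13)    [193 ≡ 11 mod 13]
  = -(13|11)    [QR: 13 ≡ 1 mod 4, sign kept]
  = -(2|11)    [13 ≡ 2 mod 11]
  = (1|11)    [11 ≡ 3 mod 8 ⇒ (2|11) = -1]
  = 1    [(1|11) = 1]
The Legendre symbol is 1, so x^2 ≡ -193 (mod 683) has solution.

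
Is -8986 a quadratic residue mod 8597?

no

Pull out -1: (-8986/8597) = (-1/8597)·(8986/8597). Since 8597 ≡ 1 (mod 4), (-1/8597) = +1. Now have (8986/8597).
Reduce the numerator: 8986 ≡ 389 (mod 8597), so (8986/8597) = (389/8597).
389 ≡ 1 (mod 4), so quadratic reciprocity gives (389/8597) = (8597/389). Reduce: 8597 ≡ 39 (mod 389). Now have (39/389).
389 ≡ 1 (mod 4), so quadratic reciprocity gives (39/389) = (389/39). Reduce: 389 ≡ 38 (mod 39). Now have (38/39).
Factor out 2: 38 = 2·19. Since 39 ≡ 7 (mod 8), (2/39) = +1. Now have (19/39).
Both 19 ≡ 3 and 39 ≡ 3 (mod 4), so reciprocity gives (19/39) = -(39/19). Reduce: 39 ≡ 1 (mod 19). Now have -(1/19).
(1/19) = 1. Collecting the sign factors: -1.
(-8986/8597) = -1, and 8597 is prime, so -8986 is not a quadratic residue mod 8597.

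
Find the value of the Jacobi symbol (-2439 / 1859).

(-2439 / 1859)
  = (1279 / 1859)    [-2439 ≡ 1279 mod 1859]
  = -(1859 / 1279)    [QR: both ≡ 3 mod 4, sign flips]
  = -(580 / 1279)    [1859 ≡ 580 mod 1279]
  = -(145 / 1279)    [1279 ≡ 7 mod 8 ⇒ (2 / 1279)^2 = +1]
  = -(1279 / 145)    [QR: 145 ≡ 1 mod 4, sign kept]
  = -(119 / 145)    [1279 ≡ 119 mod 145]
  = -(145 / 119)    [QR: 145 ≡ 1 mod 4, sign kept]
  = -(26 / 119)    [145 ≡ 26 mod 119]
  = -(13 / 119)    [119 ≡ 7 mod 8 ⇒ (2 / 119) = +1]
  = -(119 / 13)    [QR: 13 ≡ 1 mod 4, sign kept]
  = -(2 / 13)    [119 ≡ 2 mod 13]
  = (1 / 13)    [13 ≡ 5 mod 8 ⇒ (2 / 13) = -1]
  = 1    [(1 / 13) = 1]

1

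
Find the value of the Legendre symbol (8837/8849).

-1

(8837/8849)
  = (8849/8837)    [QR: 8837 ≡ 1 mod 4, sign kept]
  = (12/8837)    [8849 ≡ 12 mod 8837]
  = (3/8837)    [8837 ≡ 5 mod 8 ⇒ (2/8837)^2 = +1]
  = (8837/3)    [QR: 8837 ≡ 1 mod 4, sign kept]
  = (2/3)    [8837 ≡ 2 mod 3]
  = -(1/3)    [3 ≡ 3 mod 8 ⇒ (2/3) = -1]
  = -1    [(1/3) = 1]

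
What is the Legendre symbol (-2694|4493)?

Reduce the numerator: -2694 ≡ 1799 (mod 4493), so (-2694|4493) = (1799|4493).
4493 ≡ 1 (mod 4), so quadratic reciprocity gives (1799|4493) = (4493|1799). Reduce: 4493 ≡ 895 (mod 1799). Now have (895|1799).
Both 895 ≡ 3 and 1799 ≡ 3 (mod 4), so reciprocity gives (895|1799) = -(1799|895). Reduce: 1799 ≡ 9 (mod 895). Now have -(9|895).
9 ≡ 1 (mod 4), so quadratic reciprocity gives (9|895) = (895|9). Reduce: 895 ≡ 4 (mod 9). Now have -(4|9).
Factor out 2: 4 = 2^2. Since 9 ≡ 1 (mod 8), (2|9) = +1, and (2|9)^2 = +1. Now have -(1|9).
(1|9) = 1. Collecting the sign factors: -1.

-1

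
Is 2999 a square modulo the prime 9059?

(2999/9059)
  = -(9059/2999)    [QR: both ≡ 3 mod 4, sign flips]
  = -(62/2999)    [9059 ≡ 62 mod 2999]
  = -(31/2999)    [2999 ≡ 7 mod 8 ⇒ (2/2999) = +1]
  = (2999/31)    [QR: both ≡ 3 mod 4, sign flips]
  = (23/31)    [2999 ≡ 23 mod 31]
  = -(31/23)    [QR: both ≡ 3 mod 4, sign flips]
  = -(8/23)    [31 ≡ 8 mod 23]
  = -(1/23)    [23 ≡ 7 mod 8 ⇒ (2/23)^3 = +1]
  = -1    [(1/23) = 1]
(2999/9059) = -1, and 9059 is prime, so 2999 is not a quadratic residue mod 9059.

no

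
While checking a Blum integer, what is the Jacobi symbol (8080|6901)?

1

Reduce the numerator: 8080 ≡ 1179 (mod 6901), so (8080|6901) = (1179|6901).
6901 ≡ 1 (mod 4), so quadratic reciprocity gives (1179|6901) = (6901|1179). Reduce: 6901 ≡ 1006 (mod 1179). Now have (1006|1179).
Factor out 2: 1006 = 2·503. Since 1179 ≡ 3 (mod 8), (2|1179) = -1. Now have -(503|1179).
Both 503 ≡ 3 and 1179 ≡ 3 (mod 4), so reciprocity gives (503|1179) = -(1179|503). Reduce: 1179 ≡ 173 (mod 503). Now have (173|503).
173 ≡ 1 (mod 4), so quadratic reciprocity gives (173|503) = (503|173). Reduce: 503 ≡ 157 (mod 173). Now have (157|173).
157 ≡ 1 (mod 4), so quadratic reciprocity gives (157|173) = (173|157). Reduce: 173 ≡ 16 (mod 157). Now have (16|157).
Factor out 2: 16 = 2^4. Since 157 ≡ 5 (mod 8), (2|157) = -1, and (2|157)^4 = +1. Now have (1|157).
(1|157) = 1. Collecting the sign factors: 1.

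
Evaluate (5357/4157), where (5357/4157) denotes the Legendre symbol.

-1

(5357/4157)
  = (1200/4157)    [5357 ≡ 1200 mod 4157]
  = (75/4157)    [4157 ≡ 5 mod 8 ⇒ (2/4157)^4 = +1]
  = (4157/75)    [QR: 4157 ≡ 1 mod 4, sign kept]
  = (32/75)    [4157 ≡ 32 mod 75]
  = -(1/75)    [75 ≡ 3 mod 8 ⇒ (2/75)^5 = -1]
  = -1    [(1/75) = 1]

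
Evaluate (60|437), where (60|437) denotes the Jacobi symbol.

1

(60|437)
  = (15|437)    [437 ≡ 5 mod 8 ⇒ (2|437)^2 = +1]
  = (437|15)    [QR: 437 ≡ 1 mod 4, sign kept]
  = (2|15)    [437 ≡ 2 mod 15]
  = (1|15)    [15 ≡ 7 mod 8 ⇒ (2|15) = +1]
  = 1    [(1|15) = 1]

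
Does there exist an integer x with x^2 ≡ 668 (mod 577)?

yes

(668|577)
  = (91|577)    [668 ≡ 91 mod 577]
  = (577|91)    [QR: 577 ≡ 1 mod 4, sign kept]
  = (31|91)    [577 ≡ 31 mod 91]
  = -(91|31)    [QR: both ≡ 3 mod 4, sign flips]
  = -(29|31)    [91 ≡ 29 mod 31]
  = -(31|29)    [QR: 29 ≡ 1 mod 4, sign kept]
  = -(2|29)    [31 ≡ 2 mod 29]
  = (1|29)    [29 ≡ 5 mod 8 ⇒ (2|29) = -1]
  = 1    [(1|29) = 1]
The Legendre symbol is 1, so x^2 ≡ 668 (mod 577) has solution.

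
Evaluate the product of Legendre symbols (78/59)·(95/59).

1

By multiplicativity, (78·95/59) = (78/59)·(95/59).
First factor (78/59):
(78/59)
  = (19/59)    [78 ≡ 19 mod 59]
  = -(59/19)    [QR: both ≡ 3 mod 4, sign flips]
  = -(2/19)    [59 ≡ 2 mod 19]
  = (1/19)    [19 ≡ 3 mod 8 ⇒ (2/19) = -1]
  = 1    [(1/19) = 1]
Second factor (95/59):
(95/59)
  = (36/59)    [95 ≡ 36 mod 59]
  = (9/59)    [59 ≡ 3 mod 8 ⇒ (2/59)^2 = +1]
  = (59/9)    [QR: 9 ≡ 1 mod 4, sign kept]
  = (5/9)    [59 ≡ 5 mod 9]
  = (9/5)    [QR: 5 ≡ 1 mod 4, sign kept]
  = (4/5)    [9 ≡ 4 mod 5]
  = (1/5)    [5 ≡ 5 mod 8 ⇒ (2/5)^2 = +1]
  = 1    [(1/5) = 1]
Product: (1)·(1) = 1.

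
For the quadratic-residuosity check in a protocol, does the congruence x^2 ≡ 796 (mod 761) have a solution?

no

Reduce the numerator: 796 ≡ 35 (mod 761), so (796|761) = (35|761).
761 ≡ 1 (mod 4), so quadratic reciprocity gives (35|761) = (761|35). Reduce: 761 ≡ 26 (mod 35). Now have (26|35).
Factor out 2: 26 = 2·13. Since 35 ≡ 3 (mod 8), (2|35) = -1. Now have -(13|35).
13 ≡ 1 (mod 4), so quadratic reciprocity gives (13|35) = (35|13). Reduce: 35 ≡ 9 (mod 13). Now have -(9|13).
9 ≡ 1 (mod 4), so quadratic reciprocity gives (9|13) = (13|9). Reduce: 13 ≡ 4 (mod 9). Now have -(4|9).
Factor out 2: 4 = 2^2. Since 9 ≡ 1 (mod 8), (2|9) = +1, and (2|9)^2 = +1. Now have -(1|9).
(1|9) = 1. Collecting the sign factors: -1.
(796|761) = -1, and 761 is prime, so 796 is not a quadratic residue mod 761.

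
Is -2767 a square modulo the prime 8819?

yes

Pull out -1: (-2767/8819) = (-1/8819)·(2767/8819). Since 8819 ≡ 3 (mod 4), (-1/8819) = -1. Now have -(2767/8819).
Both 2767 ≡ 3 and 8819 ≡ 3 (mod 4), so reciprocity gives (2767/8819) = -(8819/2767). Reduce: 8819 ≡ 518 (mod 2767). Now have (518/2767).
Factor out 2: 518 = 2·259. Since 2767 ≡ 7 (mod 8), (2/2767) = +1. Now have (259/2767).
Both 259 ≡ 3 and 2767 ≡ 3 (mod 4), so reciprocity gives (259/2767) = -(2767/259). Reduce: 2767 ≡ 177 (mod 259). Now have -(177/259).
177 ≡ 1 (mod 4), so quadratic reciprocity gives (177/259) = (259/177). Reduce: 259 ≡ 82 (mod 177). Now have -(82/177).
Factor out 2: 82 = 2·41. Since 177 ≡ 1 (mod 8), (2/177) = +1. Now have -(41/177).
41 ≡ 1 (mod 4), so quadratic reciprocity gives (41/177) = (177/41). Reduce: 177 ≡ 13 (mod 41). Now have -(13/41).
13 ≡ 1 (mod 4), so quadratic reciprocity gives (13/41) = (41/13). Reduce: 41 ≡ 2 (mod 13). Now have -(2/13).
Factor out 2: 2 = 2. Since 13 ≡ 5 (mod 8), (2/13) = -1. Now have (1/13).
(1/13) = 1. Collecting the sign factors: 1.
(-2767/8819) = 1, and 8819 is prime, so -2767 is a quadratic residue mod 8819.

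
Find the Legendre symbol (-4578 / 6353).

Pull out -1: (-4578 / 6353) = (-1 / 6353)·(4578 / 6353). Since 6353 ≡ 1 (mod 4), (-1 / 6353) = +1. Now have (4578 / 6353).
Factor out 2: 4578 = 2·2289. Since 6353 ≡ 1 (mod 8), (2 / 6353) = +1. Now have (2289 / 6353).
2289 ≡ 1 (mod 4), so quadratic reciprocity gives (2289 / 6353) = (6353 / 2289). Reduce: 6353 ≡ 1775 (mod 2289). Now have (1775 / 2289).
2289 ≡ 1 (mod 4), so quadratic reciprocity gives (1775 / 2289) = (2289 / 1775). Reduce: 2289 ≡ 514 (mod 1775). Now have (514 / 1775).
Factor out 2: 514 = 2·257. Since 1775 ≡ 7 (mod 8), (2 / 1775) = +1. Now have (257 / 1775).
257 ≡ 1 (mod 4), so quadratic reciprocity gives (257 / 1775) = (1775 / 257). Reduce: 1775 ≡ 233 (mod 257). Now have (233 / 257).
233 ≡ 1 (mod 4), so quadratic reciprocity gives (233 / 257) = (257 / 233). Reduce: 257 ≡ 24 (mod 233). Now have (24 / 233).
Factor out 2: 24 = 2^3·3. Since 233 ≡ 1 (mod 8), (2 / 233) = +1, and (2 / 233)^3 = +1. Now have (3 / 233).
233 ≡ 1 (mod 4), so quadratic reciprocity gives (3 / 233) = (233 / 3). Reduce: 233 ≡ 2 (mod 3). Now have (2 / 3).
Factor out 2: 2 = 2. Since 3 ≡ 3 (mod 8), (2 / 3) = -1. Now have -(1 / 3).
(1 / 3) = 1. Collecting the sign factors: -1.

-1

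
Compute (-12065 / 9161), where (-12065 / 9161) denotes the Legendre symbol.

(-12065 / 9161)
  = (12065 / 9161)    [9161 ≡ 1 mod 4 ⇒ (-1 / 9161) = +1]
  = (2904 / 9161)    [12065 ≡ 2904 mod 9161]
  = (363 / 9161)    [9161 ≡ 1 mod 8 ⇒ (2 / 9161)^3 = +1]
  = (9161 / 363)    [QR: 9161 ≡ 1 mod 4, sign kept]
  = (86 / 363)    [9161 ≡ 86 mod 363]
  = -(43 / 363)    [363 ≡ 3 mod 8 ⇒ (2 / 363) = -1]
  = (363 / 43)    [QR: both ≡ 3 mod 4, sign flips]
  = (19 / 43)    [363 ≡ 19 mod 43]
  = -(43 / 19)    [QR: both ≡ 3 mod 4, sign flips]
  = -(5 / 19)    [43 ≡ 5 mod 19]
  = -(19 / 5)    [QR: 5 ≡ 1 mod 4, sign kept]
  = -(4 / 5)    [19 ≡ 4 mod 5]
  = -(1 / 5)    [5 ≡ 5 mod 8 ⇒ (2 / 5)^2 = +1]
  = -1    [(1 / 5) = 1]

-1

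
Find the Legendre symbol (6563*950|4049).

By multiplicativity, (6563·950|4049) = (6563|4049)·(950|4049).
First factor (6563|4049):
(6563|4049)
  = (2514|4049)    [6563 ≡ 2514 mod 4049]
  = (1257|4049)    [4049 ≡ 1 mod 8 ⇒ (2|4049) = +1]
  = (4049|1257)    [QR: 1257 ≡ 1 mod 4, sign kept]
  = (278|1257)    [4049 ≡ 278 mod 1257]
  = (139|1257)    [1257 ≡ 1 mod 8 ⇒ (2|1257) = +1]
  = (1257|139)    [QR: 1257 ≡ 1 mod 4, sign kept]
  = (6|139)    [1257 ≡ 6 mod 139]
  = -(3|139)    [139 ≡ 3 mod 8 ⇒ (2|139) = -1]
  = (139|3)    [QR: both ≡ 3 mod 4, sign flips]
  = (1|3)    [139 ≡ 1 mod 3]
  = 1    [(1|3) = 1]
Second factor (950|4049):
(950|4049)
  = (475|4049)    [4049 ≡ 1 mod 8 ⇒ (2|4049) = +1]
  = (4049|475)    [QR: 4049 ≡ 1 mod 4, sign kept]
  = (249|475)    [4049 ≡ 249 mod 475]
  = (475|249)    [QR: 249 ≡ 1 mod 4, sign kept]
  = (226|249)    [475 ≡ 226 mod 249]
  = (113|249)    [249 ≡ 1 mod 8 ⇒ (2|249) = +1]
  = (249|113)    [QR: 113 ≡ 1 mod 4, sign kept]
  = (23|113)    [249 ≡ 23 mod 113]
  = (113|23)    [QR: 113 ≡ 1 mod 4, sign kept]
  = (21|23)    [113 ≡ 21 mod 23]
  = (23|21)    [QR: 21 ≡ 1 mod 4, sign kept]
  = (2|21)    [23 ≡ 2 mod 21]
  = -(1|21)    [21 ≡ 5 mod 8 ⇒ (2|21) = -1]
  = -1    [(1|21) = 1]
Product: (1)·(-1) = -1.

-1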